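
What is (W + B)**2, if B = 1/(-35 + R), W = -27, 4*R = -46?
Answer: 6315169/8649 ≈ 730.16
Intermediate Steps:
R = -23/2 (R = (1/4)*(-46) = -23/2 ≈ -11.500)
B = -2/93 (B = 1/(-35 - 23/2) = 1/(-93/2) = -2/93 ≈ -0.021505)
(W + B)**2 = (-27 - 2/93)**2 = (-2513/93)**2 = 6315169/8649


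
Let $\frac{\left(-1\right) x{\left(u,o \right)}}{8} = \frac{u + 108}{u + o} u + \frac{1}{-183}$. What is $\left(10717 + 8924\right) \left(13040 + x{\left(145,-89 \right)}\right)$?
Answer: $\frac{65410690727}{427} \approx 1.5319 \cdot 10^{8}$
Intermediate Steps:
$x{\left(u,o \right)} = \frac{8}{183} - \frac{8 u \left(108 + u\right)}{o + u}$ ($x{\left(u,o \right)} = - 8 \left(\frac{u + 108}{u + o} u + \frac{1}{-183}\right) = - 8 \left(\frac{108 + u}{o + u} u - \frac{1}{183}\right) = - 8 \left(\frac{u \left(108 + u\right)}{o + u} - \frac{1}{183}\right) = - 8 \left(- \frac{1}{183} + \frac{u \left(108 + u\right)}{o + u}\right) = \frac{8}{183} - \frac{8 u \left(108 + u\right)}{o + u}$)
$\left(10717 + 8924\right) \left(13040 + x{\left(145,-89 \right)}\right) = \left(10717 + 8924\right) \left(13040 + \frac{8 \left(-89 - 2865635 - 183 \cdot 145^{2}\right)}{183 \left(-89 + 145\right)}\right) = 19641 \left(13040 + \frac{8 \left(-89 - 2865635 - 3847575\right)}{183 \cdot 56}\right) = 19641 \left(13040 + \frac{8}{183} \cdot \frac{1}{56} \left(-89 - 2865635 - 3847575\right)\right) = 19641 \left(13040 + \frac{8}{183} \cdot \frac{1}{56} \left(-6713299\right)\right) = 19641 \left(13040 - \frac{6713299}{1281}\right) = 19641 \cdot \frac{9990941}{1281} = \frac{65410690727}{427}$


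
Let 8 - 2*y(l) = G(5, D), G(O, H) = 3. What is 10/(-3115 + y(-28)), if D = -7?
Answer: -4/1245 ≈ -0.0032129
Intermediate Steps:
y(l) = 5/2 (y(l) = 4 - 1/2*3 = 4 - 3/2 = 5/2)
10/(-3115 + y(-28)) = 10/(-3115 + 5/2) = 10/(-6225/2) = 10*(-2/6225) = -4/1245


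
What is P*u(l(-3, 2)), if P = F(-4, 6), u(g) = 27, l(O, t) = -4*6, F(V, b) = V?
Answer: -108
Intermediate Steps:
l(O, t) = -24
P = -4
P*u(l(-3, 2)) = -4*27 = -108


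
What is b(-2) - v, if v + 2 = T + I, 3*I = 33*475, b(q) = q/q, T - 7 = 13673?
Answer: -18902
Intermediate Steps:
T = 13680 (T = 7 + 13673 = 13680)
b(q) = 1
I = 5225 (I = (33*475)/3 = (1/3)*15675 = 5225)
v = 18903 (v = -2 + (13680 + 5225) = -2 + 18905 = 18903)
b(-2) - v = 1 - 1*18903 = 1 - 18903 = -18902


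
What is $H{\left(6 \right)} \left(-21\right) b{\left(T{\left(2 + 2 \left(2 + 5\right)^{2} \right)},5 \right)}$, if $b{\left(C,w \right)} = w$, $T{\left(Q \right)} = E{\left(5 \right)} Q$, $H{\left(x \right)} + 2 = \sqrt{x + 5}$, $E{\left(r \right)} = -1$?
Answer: $210 - 105 \sqrt{11} \approx -138.25$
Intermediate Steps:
$H{\left(x \right)} = -2 + \sqrt{5 + x}$ ($H{\left(x \right)} = -2 + \sqrt{x + 5} = -2 + \sqrt{5 + x}$)
$T{\left(Q \right)} = - Q$
$H{\left(6 \right)} \left(-21\right) b{\left(T{\left(2 + 2 \left(2 + 5\right)^{2} \right)},5 \right)} = \left(-2 + \sqrt{5 + 6}\right) \left(-21\right) 5 = \left(-2 + \sqrt{11}\right) \left(-21\right) 5 = \left(42 - 21 \sqrt{11}\right) 5 = 210 - 105 \sqrt{11}$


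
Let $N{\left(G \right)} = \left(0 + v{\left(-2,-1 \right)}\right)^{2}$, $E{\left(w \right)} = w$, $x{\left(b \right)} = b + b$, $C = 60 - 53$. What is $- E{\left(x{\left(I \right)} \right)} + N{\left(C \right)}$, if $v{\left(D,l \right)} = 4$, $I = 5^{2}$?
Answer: $-34$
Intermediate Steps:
$I = 25$
$C = 7$ ($C = 60 - 53 = 7$)
$x{\left(b \right)} = 2 b$
$N{\left(G \right)} = 16$ ($N{\left(G \right)} = \left(0 + 4\right)^{2} = 4^{2} = 16$)
$- E{\left(x{\left(I \right)} \right)} + N{\left(C \right)} = - 2 \cdot 25 + 16 = \left(-1\right) 50 + 16 = -50 + 16 = -34$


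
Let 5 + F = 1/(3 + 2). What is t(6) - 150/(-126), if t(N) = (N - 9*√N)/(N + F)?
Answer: 130/21 - 15*√6/2 ≈ -12.181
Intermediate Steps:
F = -24/5 (F = -5 + 1/(3 + 2) = -5 + 1/5 = -5 + ⅕ = -24/5 ≈ -4.8000)
t(N) = (N - 9*√N)/(-24/5 + N) (t(N) = (N - 9*√N)/(N - 24/5) = (N - 9*√N)/(-24/5 + N))
t(6) - 150/(-126) = 5*(6 - 9*√6)/(-24 + 5*6) - 150/(-126) = 5*(6 - 9*√6)/(-24 + 30) - 150*(-1/126) = 5*(6 - 9*√6)/6 + 25/21 = 5*(⅙)*(6 - 9*√6) + 25/21 = (5 - 15*√6/2) + 25/21 = 130/21 - 15*√6/2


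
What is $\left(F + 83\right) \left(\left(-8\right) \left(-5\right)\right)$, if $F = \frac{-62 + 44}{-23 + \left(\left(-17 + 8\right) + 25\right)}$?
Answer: $\frac{23960}{7} \approx 3422.9$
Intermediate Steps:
$F = \frac{18}{7}$ ($F = - \frac{18}{-23 + \left(-9 + 25\right)} = - \frac{18}{-23 + 16} = - \frac{18}{-7} = \left(-18\right) \left(- \frac{1}{7}\right) = \frac{18}{7} \approx 2.5714$)
$\left(F + 83\right) \left(\left(-8\right) \left(-5\right)\right) = \left(\frac{18}{7} + 83\right) \left(\left(-8\right) \left(-5\right)\right) = \frac{599}{7} \cdot 40 = \frac{23960}{7}$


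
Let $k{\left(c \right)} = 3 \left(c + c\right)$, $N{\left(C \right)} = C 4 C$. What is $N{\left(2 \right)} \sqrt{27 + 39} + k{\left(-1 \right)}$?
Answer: $-6 + 16 \sqrt{66} \approx 123.98$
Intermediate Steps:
$N{\left(C \right)} = 4 C^{2}$ ($N{\left(C \right)} = 4 C C = 4 C^{2}$)
$k{\left(c \right)} = 6 c$ ($k{\left(c \right)} = 3 \cdot 2 c = 6 c$)
$N{\left(2 \right)} \sqrt{27 + 39} + k{\left(-1 \right)} = 4 \cdot 2^{2} \sqrt{27 + 39} + 6 \left(-1\right) = 4 \cdot 4 \sqrt{66} - 6 = 16 \sqrt{66} - 6 = -6 + 16 \sqrt{66}$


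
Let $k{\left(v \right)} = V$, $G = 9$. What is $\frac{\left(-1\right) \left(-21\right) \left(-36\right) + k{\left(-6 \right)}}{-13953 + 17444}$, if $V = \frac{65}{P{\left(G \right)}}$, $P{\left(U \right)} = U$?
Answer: $- \frac{6739}{31419} \approx -0.21449$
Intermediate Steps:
$V = \frac{65}{9} \approx 7.2222$
$k{\left(v \right)} = \frac{65}{9}$
$\frac{\left(-1\right) \left(-21\right) \left(-36\right) + k{\left(-6 \right)}}{-13953 + 17444} = \frac{\left(-1\right) \left(-21\right) \left(-36\right) + \frac{65}{9}}{-13953 + 17444} = \frac{21 \left(-36\right) + \frac{65}{9}}{3491} = \left(-756 + \frac{65}{9}\right) \frac{1}{3491} = \left(- \frac{6739}{9}\right) \frac{1}{3491} = - \frac{6739}{31419}$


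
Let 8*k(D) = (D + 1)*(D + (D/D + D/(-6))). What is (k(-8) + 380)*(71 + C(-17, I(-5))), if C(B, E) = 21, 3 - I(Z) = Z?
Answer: 212497/6 ≈ 35416.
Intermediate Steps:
I(Z) = 3 - Z
k(D) = (1 + D)*(1 + 5*D/6)/8 (k(D) = ((D + 1)*(D + (D/D + D/(-6))))/8 = ((1 + D)*(D + (1 + D*(-⅙))))/8 = ((1 + D)*(D + (1 - D/6)))/8 = ((1 + D)*(1 + 5*D/6))/8 = (1 + D)*(1 + 5*D/6)/8)
(k(-8) + 380)*(71 + C(-17, I(-5))) = ((⅛ + (5/48)*(-8)² + (11/48)*(-8)) + 380)*(71 + 21) = ((⅛ + (5/48)*64 - 11/6) + 380)*92 = ((⅛ + 20/3 - 11/6) + 380)*92 = (119/24 + 380)*92 = (9239/24)*92 = 212497/6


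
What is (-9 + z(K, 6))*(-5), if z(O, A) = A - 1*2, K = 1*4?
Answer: 25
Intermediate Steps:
K = 4
z(O, A) = -2 + A (z(O, A) = A - 2 = -2 + A)
(-9 + z(K, 6))*(-5) = (-9 + (-2 + 6))*(-5) = (-9 + 4)*(-5) = -5*(-5) = 25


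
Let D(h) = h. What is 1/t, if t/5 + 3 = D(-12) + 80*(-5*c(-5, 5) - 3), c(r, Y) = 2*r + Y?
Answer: 1/8725 ≈ 0.00011461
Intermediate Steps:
c(r, Y) = Y + 2*r
t = 8725 (t = -15 + 5*(-12 + 80*(-5*(5 + 2*(-5)) - 3)) = -15 + 5*(-12 + 80*(-5*(5 - 10) - 3)) = -15 + 5*(-12 + 80*(-5*(-5) - 3)) = -15 + 5*(-12 + 80*(25 - 3)) = -15 + 5*(-12 + 80*22) = -15 + 5*(-12 + 1760) = -15 + 5*1748 = -15 + 8740 = 8725)
1/t = 1/8725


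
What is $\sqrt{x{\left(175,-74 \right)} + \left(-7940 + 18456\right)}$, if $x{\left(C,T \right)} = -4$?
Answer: $12 \sqrt{73} \approx 102.53$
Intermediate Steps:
$\sqrt{x{\left(175,-74 \right)} + \left(-7940 + 18456\right)} = \sqrt{-4 + \left(-7940 + 18456\right)} = \sqrt{-4 + 10516} = \sqrt{10512} = 12 \sqrt{73}$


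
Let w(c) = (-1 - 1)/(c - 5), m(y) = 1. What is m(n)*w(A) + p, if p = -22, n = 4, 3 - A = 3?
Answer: -108/5 ≈ -21.600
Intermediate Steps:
A = 0 (A = 3 - 1*3 = 3 - 3 = 0)
w(c) = -2/(-5 + c)
m(n)*w(A) + p = 1*(-2/(-5 + 0)) - 22 = 1*(-2/(-5)) - 22 = 1*(-2*(-⅕)) - 22 = 1*(⅖) - 22 = ⅖ - 22 = -108/5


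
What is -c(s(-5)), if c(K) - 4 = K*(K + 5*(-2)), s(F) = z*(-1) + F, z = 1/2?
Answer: -357/4 ≈ -89.250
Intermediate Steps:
z = ½ ≈ 0.50000
s(F) = -½ + F (s(F) = (½)*(-1) + F = -½ + F)
c(K) = 4 + K*(-10 + K) (c(K) = 4 + K*(K + 5*(-2)) = 4 + K*(K - 10) = 4 + K*(-10 + K))
-c(s(-5)) = -(4 + (-½ - 5)² - 10*(-½ - 5)) = -(4 + (-11/2)² - 10*(-11/2)) = -(4 + 121/4 + 55) = -1*357/4 = -357/4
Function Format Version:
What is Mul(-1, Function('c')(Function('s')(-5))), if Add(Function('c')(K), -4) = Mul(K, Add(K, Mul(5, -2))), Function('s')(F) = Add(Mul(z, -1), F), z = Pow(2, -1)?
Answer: Rational(-357, 4) ≈ -89.250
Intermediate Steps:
z = Rational(1, 2) ≈ 0.50000
Function('s')(F) = Add(Rational(-1, 2), F) (Function('s')(F) = Add(Mul(Rational(1, 2), -1), F) = Add(Rational(-1, 2), F))
Function('c')(K) = Add(4, Mul(K, Add(-10, K))) (Function('c')(K) = Add(4, Mul(K, Add(K, Mul(5, -2)))) = Add(4, Mul(K, Add(K, -10))) = Add(4, Mul(K, Add(-10, K))))
Mul(-1, Function('c')(Function('s')(-5))) = Mul(-1, Add(4, Pow(Add(Rational(-1, 2), -5), 2), Mul(-10, Add(Rational(-1, 2), -5)))) = Mul(-1, Add(4, Pow(Rational(-11, 2), 2), Mul(-10, Rational(-11, 2)))) = Mul(-1, Add(4, Rational(121, 4), 55)) = Mul(-1, Rational(357, 4)) = Rational(-357, 4)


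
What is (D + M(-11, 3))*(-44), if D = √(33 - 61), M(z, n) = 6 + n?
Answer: -396 - 88*I*√7 ≈ -396.0 - 232.83*I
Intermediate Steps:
D = 2*I*√7 (D = √(-28) = 2*I*√7 ≈ 5.2915*I)
(D + M(-11, 3))*(-44) = (2*I*√7 + (6 + 3))*(-44) = (2*I*√7 + 9)*(-44) = (9 + 2*I*√7)*(-44) = -396 - 88*I*√7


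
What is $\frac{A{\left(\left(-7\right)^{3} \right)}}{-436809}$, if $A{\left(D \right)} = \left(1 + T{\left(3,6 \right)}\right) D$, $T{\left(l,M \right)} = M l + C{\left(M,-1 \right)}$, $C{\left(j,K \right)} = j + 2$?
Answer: $\frac{3087}{145603} \approx 0.021201$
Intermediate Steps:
$C{\left(j,K \right)} = 2 + j$
$T{\left(l,M \right)} = 2 + M + M l$ ($T{\left(l,M \right)} = M l + \left(2 + M\right) = 2 + M + M l$)
$A{\left(D \right)} = 27 D$ ($A{\left(D \right)} = \left(1 + \left(2 + 6 + 6 \cdot 3\right)\right) D = \left(1 + \left(2 + 6 + 18\right)\right) D = \left(1 + 26\right) D = 27 D$)
$\frac{A{\left(\left(-7\right)^{3} \right)}}{-436809} = \frac{27 \left(-7\right)^{3}}{-436809} = 27 \left(-343\right) \left(- \frac{1}{436809}\right) = \left(-9261\right) \left(- \frac{1}{436809}\right) = \frac{3087}{145603}$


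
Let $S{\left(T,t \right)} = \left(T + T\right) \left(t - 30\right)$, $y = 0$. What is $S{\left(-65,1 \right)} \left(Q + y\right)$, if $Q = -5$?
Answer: $-18850$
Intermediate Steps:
$S{\left(T,t \right)} = 2 T \left(-30 + t\right)$
$S{\left(-65,1 \right)} \left(Q + y\right) = 2 \left(-65\right) \left(-30 + 1\right) \left(-5 + 0\right) = 2 \left(-65\right) \left(-29\right) \left(-5\right) = 3770 \left(-5\right) = -18850$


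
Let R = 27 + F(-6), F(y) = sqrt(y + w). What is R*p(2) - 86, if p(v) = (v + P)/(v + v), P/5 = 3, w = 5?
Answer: 115/4 + 17*I/4 ≈ 28.75 + 4.25*I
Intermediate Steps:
P = 15 (P = 5*3 = 15)
p(v) = (15 + v)/(2*v) (p(v) = (v + 15)/(v + v) = (15 + v)/((2*v)) = (15 + v)*(1/(2*v)) = (15 + v)/(2*v))
F(y) = sqrt(5 + y) (F(y) = sqrt(y + 5) = sqrt(5 + y))
R = 27 + I (R = 27 + sqrt(5 - 6) = 27 + sqrt(-1) = 27 + I ≈ 27.0 + 1.0*I)
R*p(2) - 86 = (27 + I)*((1/2)*(15 + 2)/2) - 86 = (27 + I)*((1/2)*(1/2)*17) - 86 = (27 + I)*(17/4) - 86 = (459/4 + 17*I/4) - 86 = 115/4 + 17*I/4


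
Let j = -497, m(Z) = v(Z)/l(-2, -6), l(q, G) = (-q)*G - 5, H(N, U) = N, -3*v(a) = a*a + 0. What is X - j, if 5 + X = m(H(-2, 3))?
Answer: 25096/51 ≈ 492.08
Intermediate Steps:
v(a) = -a²/3 (v(a) = -(a*a + 0)/3 = -(a² + 0)/3 = -a²/3)
l(q, G) = -5 - G*q (l(q, G) = -G*q - 5 = -5 - G*q)
m(Z) = Z²/51 (m(Z) = (-Z²/3)/(-5 - 1*(-6)*(-2)) = (-Z²/3)/(-5 - 12) = -Z²/3/(-17) = -Z²/3*(-1/17) = Z²/51)
X = -251/51 (X = -5 + (1/51)*(-2)² = -5 + (1/51)*4 = -5 + 4/51 = -251/51 ≈ -4.9216)
X - j = -251/51 - 1*(-497) = -251/51 + 497 = 25096/51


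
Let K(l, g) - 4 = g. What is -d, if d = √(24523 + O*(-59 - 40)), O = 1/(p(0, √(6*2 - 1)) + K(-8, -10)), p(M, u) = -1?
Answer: -4*√75145/7 ≈ -156.64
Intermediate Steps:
K(l, g) = 4 + g
O = -⅐ (O = 1/(-1 + (4 - 10)) = 1/(-1 - 6) = 1/(-7) = -⅐ ≈ -0.14286)
d = 4*√75145/7 (d = √(24523 - (-59 - 40)/7) = √(24523 - ⅐*(-99)) = √(24523 + 99/7) = √(171760/7) = 4*√75145/7 ≈ 156.64)
-d = -4*√75145/7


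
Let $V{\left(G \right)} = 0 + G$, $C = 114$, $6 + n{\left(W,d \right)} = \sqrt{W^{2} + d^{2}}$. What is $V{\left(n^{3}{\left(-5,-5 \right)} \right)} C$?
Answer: $-127224 + 90060 \sqrt{2} \approx 140.07$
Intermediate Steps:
$n{\left(W,d \right)} = -6 + \sqrt{W^{2} + d^{2}}$
$V{\left(G \right)} = G$
$V{\left(n^{3}{\left(-5,-5 \right)} \right)} C = \left(-6 + \sqrt{\left(-5\right)^{2} + \left(-5\right)^{2}}\right)^{3} \cdot 114 = \left(-6 + \sqrt{25 + 25}\right)^{3} \cdot 114 = \left(-6 + \sqrt{50}\right)^{3} \cdot 114 = \left(-6 + 5 \sqrt{2}\right)^{3} \cdot 114 = 114 \left(-6 + 5 \sqrt{2}\right)^{3}$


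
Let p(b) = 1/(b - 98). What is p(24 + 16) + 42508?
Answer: 2465463/58 ≈ 42508.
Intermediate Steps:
p(b) = 1/(-98 + b)
p(24 + 16) + 42508 = 1/(-98 + (24 + 16)) + 42508 = 1/(-98 + 40) + 42508 = 1/(-58) + 42508 = -1/58 + 42508 = 2465463/58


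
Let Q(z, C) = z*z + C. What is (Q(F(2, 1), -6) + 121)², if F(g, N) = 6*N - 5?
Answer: 13456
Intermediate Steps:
F(g, N) = -5 + 6*N
Q(z, C) = C + z² (Q(z, C) = z² + C = C + z²)
(Q(F(2, 1), -6) + 121)² = ((-6 + (-5 + 6*1)²) + 121)² = ((-6 + (-5 + 6)²) + 121)² = ((-6 + 1²) + 121)² = ((-6 + 1) + 121)² = (-5 + 121)² = 116² = 13456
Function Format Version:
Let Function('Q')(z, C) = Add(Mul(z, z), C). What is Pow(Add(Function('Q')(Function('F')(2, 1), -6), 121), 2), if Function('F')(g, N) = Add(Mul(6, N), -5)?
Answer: 13456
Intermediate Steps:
Function('F')(g, N) = Add(-5, Mul(6, N))
Function('Q')(z, C) = Add(C, Pow(z, 2)) (Function('Q')(z, C) = Add(Pow(z, 2), C) = Add(C, Pow(z, 2)))
Pow(Add(Function('Q')(Function('F')(2, 1), -6), 121), 2) = Pow(Add(Add(-6, Pow(Add(-5, Mul(6, 1)), 2)), 121), 2) = Pow(Add(Add(-6, Pow(Add(-5, 6), 2)), 121), 2) = Pow(Add(Add(-6, Pow(1, 2)), 121), 2) = Pow(Add(Add(-6, 1), 121), 2) = Pow(Add(-5, 121), 2) = Pow(116, 2) = 13456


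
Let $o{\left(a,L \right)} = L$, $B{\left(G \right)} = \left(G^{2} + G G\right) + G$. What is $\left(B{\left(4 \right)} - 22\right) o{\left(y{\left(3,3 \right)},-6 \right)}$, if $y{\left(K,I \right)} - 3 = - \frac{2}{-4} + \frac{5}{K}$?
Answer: $-84$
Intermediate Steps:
$y{\left(K,I \right)} = \frac{7}{2} + \frac{5}{K}$ ($y{\left(K,I \right)} = 3 + \left(- \frac{2}{-4} + \frac{5}{K}\right) = 3 + \left(\left(-2\right) \left(- \frac{1}{4}\right) + \frac{5}{K}\right) = 3 + \left(\frac{1}{2} + \frac{5}{K}\right) = \frac{7}{2} + \frac{5}{K}$)
$B{\left(G \right)} = G + 2 G^{2}$ ($B{\left(G \right)} = \left(G^{2} + G^{2}\right) + G = 2 G^{2} + G = G + 2 G^{2}$)
$\left(B{\left(4 \right)} - 22\right) o{\left(y{\left(3,3 \right)},-6 \right)} = \left(4 \left(1 + 2 \cdot 4\right) - 22\right) \left(-6\right) = \left(4 \left(1 + 8\right) - 22\right) \left(-6\right) = \left(4 \cdot 9 - 22\right) \left(-6\right) = \left(36 - 22\right) \left(-6\right) = 14 \left(-6\right) = -84$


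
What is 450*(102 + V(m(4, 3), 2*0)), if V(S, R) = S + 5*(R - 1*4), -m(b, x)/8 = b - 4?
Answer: 36900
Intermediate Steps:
m(b, x) = 32 - 8*b (m(b, x) = -8*(b - 4) = -8*(-4 + b) = 32 - 8*b)
V(S, R) = -20 + S + 5*R (V(S, R) = S + 5*(R - 4) = S + 5*(-4 + R) = S + (-20 + 5*R) = -20 + S + 5*R)
450*(102 + V(m(4, 3), 2*0)) = 450*(102 + (-20 + (32 - 8*4) + 5*(2*0))) = 450*(102 + (-20 + (32 - 32) + 5*0)) = 450*(102 + (-20 + 0 + 0)) = 450*(102 - 20) = 450*82 = 36900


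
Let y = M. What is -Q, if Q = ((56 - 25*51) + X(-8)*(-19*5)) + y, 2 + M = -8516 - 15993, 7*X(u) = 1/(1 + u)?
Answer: 1260675/49 ≈ 25728.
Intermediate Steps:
X(u) = 1/(7*(1 + u))
M = -24511 (M = -2 + (-8516 - 15993) = -2 - 24509 = -24511)
y = -24511
Q = -1260675/49 (Q = ((56 - 25*51) + (1/(7*(1 - 8)))*(-19*5)) - 24511 = ((56 - 1275) + ((1/7)/(-7))*(-95)) - 24511 = (-1219 + ((1/7)*(-1/7))*(-95)) - 24511 = (-1219 - 1/49*(-95)) - 24511 = (-1219 + 95/49) - 24511 = -59636/49 - 24511 = -1260675/49 ≈ -25728.)
-Q = -1*(-1260675/49) = 1260675/49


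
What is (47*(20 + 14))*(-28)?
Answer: -44744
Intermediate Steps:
(47*(20 + 14))*(-28) = (47*34)*(-28) = 1598*(-28) = -44744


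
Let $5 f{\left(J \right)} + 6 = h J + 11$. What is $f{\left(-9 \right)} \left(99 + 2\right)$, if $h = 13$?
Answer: $- \frac{11312}{5} \approx -2262.4$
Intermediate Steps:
$f{\left(J \right)} = 1 + \frac{13 J}{5}$ ($f{\left(J \right)} = - \frac{6}{5} + \frac{13 J + 11}{5} = - \frac{6}{5} + \frac{11 + 13 J}{5} = - \frac{6}{5} + \left(\frac{11}{5} + \frac{13 J}{5}\right) = 1 + \frac{13 J}{5}$)
$f{\left(-9 \right)} \left(99 + 2\right) = \left(1 + \frac{13}{5} \left(-9\right)\right) \left(99 + 2\right) = \left(1 - \frac{117}{5}\right) 101 = \left(- \frac{112}{5}\right) 101 = - \frac{11312}{5}$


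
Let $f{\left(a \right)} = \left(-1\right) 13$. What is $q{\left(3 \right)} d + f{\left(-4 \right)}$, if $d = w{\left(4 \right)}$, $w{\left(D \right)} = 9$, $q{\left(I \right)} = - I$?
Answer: $-40$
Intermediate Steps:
$d = 9$
$f{\left(a \right)} = -13$
$q{\left(3 \right)} d + f{\left(-4 \right)} = \left(-1\right) 3 \cdot 9 - 13 = \left(-3\right) 9 - 13 = -27 - 13 = -40$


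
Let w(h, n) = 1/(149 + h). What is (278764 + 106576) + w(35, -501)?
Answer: 70902561/184 ≈ 3.8534e+5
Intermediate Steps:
(278764 + 106576) + w(35, -501) = (278764 + 106576) + 1/(149 + 35) = 385340 + 1/184 = 70902561/184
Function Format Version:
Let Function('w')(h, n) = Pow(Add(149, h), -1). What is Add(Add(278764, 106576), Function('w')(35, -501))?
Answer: Rational(70902561, 184) ≈ 3.8534e+5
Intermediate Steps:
Add(Add(278764, 106576), Function('w')(35, -501)) = Add(Add(278764, 106576), Pow(Add(149, 35), -1)) = Add(385340, Pow(184, -1)) = Add(385340, Rational(1, 184)) = Rational(70902561, 184)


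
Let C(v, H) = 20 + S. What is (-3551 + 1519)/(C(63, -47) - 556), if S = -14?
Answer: 1016/275 ≈ 3.6945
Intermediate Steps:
C(v, H) = 6 (C(v, H) = 20 - 14 = 6)
(-3551 + 1519)/(C(63, -47) - 556) = (-3551 + 1519)/(6 - 556) = -2032/(-550) = -2032*(-1/550) = 1016/275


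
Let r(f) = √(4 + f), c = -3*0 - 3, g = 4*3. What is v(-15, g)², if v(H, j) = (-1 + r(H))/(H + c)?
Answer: (1 - I*√11)²/324 ≈ -0.030864 - 0.020473*I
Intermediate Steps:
g = 12
c = -3 (c = 0 - 3 = -3)
v(H, j) = (-1 + √(4 + H))/(-3 + H) (v(H, j) = (-1 + √(4 + H))/(H - 3) = (-1 + √(4 + H))/(-3 + H))
v(-15, g)² = ((-1 + √(4 - 15))/(-3 - 15))² = ((-1 + √(-11))/(-18))² = (-(-1 + I*√11)/18)² = (1/18 - I*√11/18)²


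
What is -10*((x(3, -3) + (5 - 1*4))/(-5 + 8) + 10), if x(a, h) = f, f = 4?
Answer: -350/3 ≈ -116.67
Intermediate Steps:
x(a, h) = 4
-10*((x(3, -3) + (5 - 1*4))/(-5 + 8) + 10) = -10*((4 + (5 - 1*4))/(-5 + 8) + 10) = -10*((4 + (5 - 4))/3 + 10) = -10*((4 + 1)*(1/3) + 10) = -10*(5*(1/3) + 10) = -10*(5/3 + 10) = -10*35/3 = -350/3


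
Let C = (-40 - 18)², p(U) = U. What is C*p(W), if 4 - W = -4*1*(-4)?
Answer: -40368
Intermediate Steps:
W = -12 (W = 4 - (-4*1)*(-4) = 4 - (-4)*(-4) = 4 - 1*16 = 4 - 16 = -12)
C = 3364 (C = (-58)² = 3364)
C*p(W) = 3364*(-12) = -40368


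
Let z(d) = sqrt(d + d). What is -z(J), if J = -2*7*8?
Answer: -4*I*sqrt(14) ≈ -14.967*I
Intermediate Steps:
J = -112 (J = -14*8 = -112)
z(d) = sqrt(2)*sqrt(d) (z(d) = sqrt(2*d) = sqrt(2)*sqrt(d))
-z(J) = -sqrt(2)*sqrt(-112) = -sqrt(2)*4*I*sqrt(7) = -4*I*sqrt(14)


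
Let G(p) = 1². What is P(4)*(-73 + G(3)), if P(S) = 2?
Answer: -144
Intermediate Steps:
G(p) = 1
P(4)*(-73 + G(3)) = 2*(-73 + 1) = 2*(-72) = -144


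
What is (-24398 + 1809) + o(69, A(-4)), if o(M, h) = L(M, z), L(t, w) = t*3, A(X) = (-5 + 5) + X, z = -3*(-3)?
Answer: -22382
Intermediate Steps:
z = 9
A(X) = X (A(X) = 0 + X = X)
L(t, w) = 3*t
o(M, h) = 3*M
(-24398 + 1809) + o(69, A(-4)) = (-24398 + 1809) + 3*69 = -22589 + 207 = -22382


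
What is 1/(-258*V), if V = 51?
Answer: -1/13158 ≈ -7.5999e-5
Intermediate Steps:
1/(-258*V) = 1/(-258*51) = 1/(-13158) = -1/13158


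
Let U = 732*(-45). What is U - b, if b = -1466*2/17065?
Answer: -562118168/17065 ≈ -32940.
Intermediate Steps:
b = -2932/17065 (b = -2932*1/17065 = -2932/17065 ≈ -0.17181)
U = -32940
U - b = -32940 - 1*(-2932/17065) = -32940 + 2932/17065 = -562118168/17065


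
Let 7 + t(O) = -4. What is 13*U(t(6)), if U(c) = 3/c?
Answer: -39/11 ≈ -3.5455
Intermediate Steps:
t(O) = -11 (t(O) = -7 - 4 = -11)
13*U(t(6)) = 13*(3/(-11)) = 13*(3*(-1/11)) = 13*(-3/11) = -39/11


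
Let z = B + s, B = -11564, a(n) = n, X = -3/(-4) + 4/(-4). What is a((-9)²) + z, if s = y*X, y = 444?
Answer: -11594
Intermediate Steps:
X = -¼ (X = -3*(-¼) + 4*(-¼) = ¾ - 1 = -¼ ≈ -0.25000)
s = -111 (s = 444*(-¼) = -111)
z = -11675 (z = -11564 - 111 = -11675)
a((-9)²) + z = (-9)² - 11675 = 81 - 11675 = -11594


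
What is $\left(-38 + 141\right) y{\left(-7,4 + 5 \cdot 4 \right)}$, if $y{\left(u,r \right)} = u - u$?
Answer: $0$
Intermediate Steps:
$y{\left(u,r \right)} = 0$
$\left(-38 + 141\right) y{\left(-7,4 + 5 \cdot 4 \right)} = \left(-38 + 141\right) 0 = 103 \cdot 0 = 0$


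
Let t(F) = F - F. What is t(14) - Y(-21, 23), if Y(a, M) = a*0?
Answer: 0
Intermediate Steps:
Y(a, M) = 0
t(F) = 0
t(14) - Y(-21, 23) = 0 - 1*0 = 0 + 0 = 0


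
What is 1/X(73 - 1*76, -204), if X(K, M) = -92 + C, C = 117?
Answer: 1/25 ≈ 0.040000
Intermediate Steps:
X(K, M) = 25 (X(K, M) = -92 + 117 = 25)
1/X(73 - 1*76, -204) = 1/25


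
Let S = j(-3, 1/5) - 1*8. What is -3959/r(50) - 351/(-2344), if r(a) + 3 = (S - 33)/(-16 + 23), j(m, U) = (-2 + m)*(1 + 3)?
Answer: 32494027/96104 ≈ 338.11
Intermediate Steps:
j(m, U) = -8 + 4*m (j(m, U) = (-2 + m)*4 = -8 + 4*m)
S = -28 (S = (-8 + 4*(-3)) - 1*8 = (-8 - 12) - 8 = -20 - 8 = -28)
r(a) = -82/7 (r(a) = -3 + (-28 - 33)/(-16 + 23) = -3 - 61/7 = -82/7)
-3959/r(50) - 351/(-2344) = -3959/(-82/7) - 351/(-2344) = -3959*(-7/82) - 351*(-1/2344) = 27713/82 + 351/2344 = 32494027/96104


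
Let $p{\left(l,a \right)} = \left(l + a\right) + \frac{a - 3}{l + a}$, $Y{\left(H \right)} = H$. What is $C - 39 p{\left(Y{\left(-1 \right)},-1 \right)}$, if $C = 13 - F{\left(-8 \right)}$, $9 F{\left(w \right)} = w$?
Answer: $\frac{125}{9} \approx 13.889$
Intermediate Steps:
$F{\left(w \right)} = \frac{w}{9}$
$p{\left(l,a \right)} = a + l + \frac{-3 + a}{a + l}$ ($p{\left(l,a \right)} = \left(a + l\right) + \frac{-3 + a}{a + l} = a + l + \frac{-3 + a}{a + l}$)
$C = \frac{125}{9}$ ($C = 13 - \frac{1}{9} \left(-8\right) = 13 - - \frac{8}{9} = 13 + \frac{8}{9} = \frac{125}{9} \approx 13.889$)
$C - 39 p{\left(Y{\left(-1 \right)},-1 \right)} = \frac{125}{9} - 39 \frac{-3 - 1 + \left(-1\right)^{2} + \left(-1\right)^{2} + 2 \left(-1\right) \left(-1\right)}{-1 - 1} = \frac{125}{9} - 39 \frac{-3 - 1 + 1 + 1 + 2}{-2} = \frac{125}{9} - 39 \left(\left(- \frac{1}{2}\right) 0\right) = \frac{125}{9} - 0 = \frac{125}{9} + 0 = \frac{125}{9}$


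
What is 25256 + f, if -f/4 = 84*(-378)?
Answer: 152264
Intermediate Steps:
f = 127008 (f = -336*(-378) = -4*(-31752) = 127008)
25256 + f = 25256 + 127008 = 152264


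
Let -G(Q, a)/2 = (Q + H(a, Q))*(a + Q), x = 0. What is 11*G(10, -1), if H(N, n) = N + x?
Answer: -1782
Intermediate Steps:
H(N, n) = N (H(N, n) = N + 0 = N)
G(Q, a) = -2*(Q + a)² (G(Q, a) = -2*(Q + a)*(a + Q) = -2*(Q + a)*(Q + a) = -2*(Q + a)²)
11*G(10, -1) = 11*(-2*10² - 2*(-1)² - 4*10*(-1)) = 11*(-2*100 - 2*1 + 40) = 11*(-200 - 2 + 40) = 11*(-162) = -1782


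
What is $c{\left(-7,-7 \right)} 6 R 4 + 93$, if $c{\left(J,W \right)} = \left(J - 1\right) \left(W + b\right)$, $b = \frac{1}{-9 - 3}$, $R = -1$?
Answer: $-1267$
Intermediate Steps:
$b = - \frac{1}{12}$ ($b = \frac{1}{-12} = - \frac{1}{12} \approx -0.083333$)
$c{\left(J,W \right)} = \left(-1 + J\right) \left(- \frac{1}{12} + W\right)$ ($c{\left(J,W \right)} = \left(J - 1\right) \left(W - \frac{1}{12}\right) = \left(-1 + J\right) \left(- \frac{1}{12} + W\right)$)
$c{\left(-7,-7 \right)} 6 R 4 + 93 = \left(\frac{1}{12} - -7 - - \frac{7}{12} - -49\right) 6 \left(-1\right) 4 + 93 = \left(\frac{1}{12} + 7 + \frac{7}{12} + 49\right) \left(\left(-6\right) 4\right) + 93 = \frac{170}{3} \left(-24\right) + 93 = -1360 + 93 = -1267$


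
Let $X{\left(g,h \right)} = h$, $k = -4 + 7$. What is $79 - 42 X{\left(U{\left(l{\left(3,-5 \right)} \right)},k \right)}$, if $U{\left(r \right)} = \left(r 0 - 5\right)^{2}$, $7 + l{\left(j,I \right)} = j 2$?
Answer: $-47$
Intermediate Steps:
$l{\left(j,I \right)} = -7 + 2 j$ ($l{\left(j,I \right)} = -7 + j 2 = -7 + 2 j$)
$k = 3$
$U{\left(r \right)} = 25$ ($U{\left(r \right)} = \left(0 - 5\right)^{2} = \left(-5\right)^{2} = 25$)
$79 - 42 X{\left(U{\left(l{\left(3,-5 \right)} \right)},k \right)} = 79 - 126 = -47$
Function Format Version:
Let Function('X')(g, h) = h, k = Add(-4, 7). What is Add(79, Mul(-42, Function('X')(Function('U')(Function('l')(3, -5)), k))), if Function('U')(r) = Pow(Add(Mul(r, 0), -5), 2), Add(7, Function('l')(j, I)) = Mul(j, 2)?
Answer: -47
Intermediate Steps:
Function('l')(j, I) = Add(-7, Mul(2, j)) (Function('l')(j, I) = Add(-7, Mul(j, 2)) = Add(-7, Mul(2, j)))
k = 3
Function('U')(r) = 25 (Function('U')(r) = Pow(Add(0, -5), 2) = Pow(-5, 2) = 25)
Add(79, Mul(-42, Function('X')(Function('U')(Function('l')(3, -5)), k))) = Add(79, Mul(-42, 3)) = Add(79, -126) = -47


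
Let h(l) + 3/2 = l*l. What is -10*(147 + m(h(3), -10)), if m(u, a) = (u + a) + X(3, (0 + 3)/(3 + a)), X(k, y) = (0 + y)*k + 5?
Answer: -10375/7 ≈ -1482.1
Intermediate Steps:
h(l) = -3/2 + l² (h(l) = -3/2 + l*l = -3/2 + l²)
X(k, y) = 5 + k*y (X(k, y) = y*k + 5 = k*y + 5 = 5 + k*y)
m(u, a) = 5 + a + u + 9/(3 + a) (m(u, a) = (u + a) + (5 + 3*((0 + 3)/(3 + a))) = (a + u) + (5 + 3*(3/(3 + a))) = (a + u) + (5 + 9/(3 + a)) = 5 + a + u + 9/(3 + a))
-10*(147 + m(h(3), -10)) = -10*(147 + (9 + (3 - 10)*(5 - 10 + (-3/2 + 3²)))/(3 - 10)) = -10*(147 + (9 - 7*(5 - 10 + (-3/2 + 9)))/(-7)) = -10*(147 - (9 - 7*(5 - 10 + 15/2))/7) = -10*(147 - (9 - 7*5/2)/7) = -10*(147 - (9 - 35/2)/7) = -10*(147 - ⅐*(-17/2)) = -10*(147 + 17/14) = -10*2075/14 = -10375/7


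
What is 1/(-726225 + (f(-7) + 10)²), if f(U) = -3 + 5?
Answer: -1/726081 ≈ -1.3773e-6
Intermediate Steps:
f(U) = 2
1/(-726225 + (f(-7) + 10)²) = 1/(-726225 + (2 + 10)²) = 1/(-726225 + 12²) = 1/(-726225 + 144) = 1/(-726081) = -1/726081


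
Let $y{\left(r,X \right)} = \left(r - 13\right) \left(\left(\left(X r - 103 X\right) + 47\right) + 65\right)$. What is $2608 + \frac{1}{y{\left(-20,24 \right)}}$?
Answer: $\frac{244421761}{93720} \approx 2608.0$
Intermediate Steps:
$y{\left(r,X \right)} = \left(-13 + r\right) \left(112 - 103 X + X r\right)$ ($y{\left(r,X \right)} = \left(-13 + r\right) \left(\left(\left(- 103 X + X r\right) + 47\right) + 65\right) = \left(-13 + r\right) \left(\left(47 - 103 X + X r\right) + 65\right) = \left(-13 + r\right) \left(112 - 103 X + X r\right)$)
$2608 + \frac{1}{y{\left(-20,24 \right)}} = 2608 + \frac{1}{-1456 + 112 \left(-20\right) + 1339 \cdot 24 + 24 \left(-20\right)^{2} - 2784 \left(-20\right)} = 2608 + \frac{1}{-1456 - 2240 + 32136 + 24 \cdot 400 + 55680} = 2608 + \frac{1}{-1456 - 2240 + 32136 + 9600 + 55680} = 2608 + \frac{1}{93720} = \frac{244421761}{93720}$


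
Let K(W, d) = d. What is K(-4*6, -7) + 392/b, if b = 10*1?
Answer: 161/5 ≈ 32.200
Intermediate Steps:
b = 10
K(-4*6, -7) + 392/b = -7 + 392/10 = -7 + 392*(⅒) = -7 + 196/5 = 161/5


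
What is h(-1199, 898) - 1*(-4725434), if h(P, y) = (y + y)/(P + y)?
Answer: 1422353838/301 ≈ 4.7254e+6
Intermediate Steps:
h(P, y) = 2*y/(P + y) (h(P, y) = (2*y)/(P + y) = 2*y/(P + y))
h(-1199, 898) - 1*(-4725434) = 2*898/(-1199 + 898) - 1*(-4725434) = 2*898/(-301) + 4725434 = 2*898*(-1/301) + 4725434 = -1796/301 + 4725434 = 1422353838/301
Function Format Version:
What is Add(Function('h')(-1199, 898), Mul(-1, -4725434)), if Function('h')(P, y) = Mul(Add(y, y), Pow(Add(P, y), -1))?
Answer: Rational(1422353838, 301) ≈ 4.7254e+6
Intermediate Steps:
Function('h')(P, y) = Mul(2, y, Pow(Add(P, y), -1)) (Function('h')(P, y) = Mul(Mul(2, y), Pow(Add(P, y), -1)) = Mul(2, y, Pow(Add(P, y), -1)))
Add(Function('h')(-1199, 898), Mul(-1, -4725434)) = Add(Mul(2, 898, Pow(Add(-1199, 898), -1)), Mul(-1, -4725434)) = Add(Mul(2, 898, Pow(-301, -1)), 4725434) = Add(Mul(2, 898, Rational(-1, 301)), 4725434) = Add(Rational(-1796, 301), 4725434) = Rational(1422353838, 301)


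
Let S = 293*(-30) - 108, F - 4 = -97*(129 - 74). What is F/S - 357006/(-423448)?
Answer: 452836723/313986692 ≈ 1.4422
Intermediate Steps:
F = -5331 (F = 4 - 97*(129 - 74) = 4 - 97*55 = 4 - 5335 = -5331)
S = -8898 (S = -8790 - 108 = -8898)
F/S - 357006/(-423448) = -5331/(-8898) - 357006/(-423448) = -5331*(-1/8898) - 357006*(-1/423448) = 1777/2966 + 178503/211724 = 452836723/313986692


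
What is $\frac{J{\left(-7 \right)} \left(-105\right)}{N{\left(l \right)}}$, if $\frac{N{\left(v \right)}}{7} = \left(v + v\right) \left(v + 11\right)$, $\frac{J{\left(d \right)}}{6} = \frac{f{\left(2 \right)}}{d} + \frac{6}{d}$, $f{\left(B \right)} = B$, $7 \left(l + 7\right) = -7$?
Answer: $- \frac{15}{7} \approx -2.1429$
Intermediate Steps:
$l = -8$ ($l = -7 + \frac{1}{7} \left(-7\right) = -7 - 1 = -8$)
$J{\left(d \right)} = \frac{48}{d}$ ($J{\left(d \right)} = 6 \left(\frac{2}{d} + \frac{6}{d}\right) = 6 \frac{8}{d} = \frac{48}{d}$)
$N{\left(v \right)} = 14 v \left(11 + v\right)$ ($N{\left(v \right)} = 7 \left(v + v\right) \left(v + 11\right) = 7 \cdot 2 v \left(11 + v\right) = 14 v \left(11 + v\right)$)
$\frac{J{\left(-7 \right)} \left(-105\right)}{N{\left(l \right)}} = \frac{\frac{48}{-7} \left(-105\right)}{14 \left(-8\right) \left(11 - 8\right)} = \frac{48 \left(- \frac{1}{7}\right) \left(-105\right)}{14 \left(-8\right) 3} = \frac{\left(- \frac{48}{7}\right) \left(-105\right)}{-336} = 720 \left(- \frac{1}{336}\right) = - \frac{15}{7}$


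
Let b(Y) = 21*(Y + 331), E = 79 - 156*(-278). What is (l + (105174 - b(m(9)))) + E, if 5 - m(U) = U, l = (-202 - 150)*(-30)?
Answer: 152314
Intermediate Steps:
l = 10560 (l = -352*(-30) = 10560)
m(U) = 5 - U
E = 43447 (E = 79 + 43368 = 43447)
b(Y) = 6951 + 21*Y (b(Y) = 21*(331 + Y) = 6951 + 21*Y)
(l + (105174 - b(m(9)))) + E = (10560 + (105174 - (6951 + 21*(5 - 1*9)))) + 43447 = (10560 + (105174 - (6951 + 21*(5 - 9)))) + 43447 = (10560 + (105174 - (6951 + 21*(-4)))) + 43447 = (10560 + (105174 - (6951 - 84))) + 43447 = (10560 + (105174 - 1*6867)) + 43447 = (10560 + (105174 - 6867)) + 43447 = (10560 + 98307) + 43447 = 108867 + 43447 = 152314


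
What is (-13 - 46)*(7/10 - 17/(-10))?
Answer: -708/5 ≈ -141.60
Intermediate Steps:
(-13 - 46)*(7/10 - 17/(-10)) = -59*(7*(⅒) - 17*(-⅒)) = -59*(7/10 + 17/10) = -59*12/5 = -708/5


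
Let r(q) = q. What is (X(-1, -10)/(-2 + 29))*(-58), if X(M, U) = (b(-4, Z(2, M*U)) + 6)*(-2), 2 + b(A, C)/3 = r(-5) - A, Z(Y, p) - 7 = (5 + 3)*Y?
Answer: -116/9 ≈ -12.889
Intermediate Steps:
Z(Y, p) = 7 + 8*Y (Z(Y, p) = 7 + (5 + 3)*Y = 7 + 8*Y)
b(A, C) = -21 - 3*A (b(A, C) = -6 + 3*(-5 - A) = -6 + (-15 - 3*A) = -21 - 3*A)
X(M, U) = 6 (X(M, U) = ((-21 - 3*(-4)) + 6)*(-2) = ((-21 + 12) + 6)*(-2) = (-9 + 6)*(-2) = -3*(-2) = 6)
(X(-1, -10)/(-2 + 29))*(-58) = (6/(-2 + 29))*(-58) = (6/27)*(-58) = ((1/27)*6)*(-58) = (2/9)*(-58) = -116/9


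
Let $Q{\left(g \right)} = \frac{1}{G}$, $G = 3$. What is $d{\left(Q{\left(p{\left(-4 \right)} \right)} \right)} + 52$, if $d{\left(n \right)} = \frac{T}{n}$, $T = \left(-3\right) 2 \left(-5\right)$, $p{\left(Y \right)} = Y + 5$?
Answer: $142$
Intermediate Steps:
$p{\left(Y \right)} = 5 + Y$
$Q{\left(g \right)} = \frac{1}{3}$
$T = 30$ ($T = \left(-6\right) \left(-5\right) = 30$)
$d{\left(n \right)} = \frac{30}{n}$
$d{\left(Q{\left(p{\left(-4 \right)} \right)} \right)} + 52 = 30 \frac{1}{\frac{1}{3}} + 52 = 30 \cdot 3 + 52 = 90 + 52 = 142$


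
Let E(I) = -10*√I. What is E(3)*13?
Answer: -130*√3 ≈ -225.17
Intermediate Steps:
E(3)*13 = -10*√3*13 = -130*√3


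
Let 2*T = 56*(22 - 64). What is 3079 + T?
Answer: 1903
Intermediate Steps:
T = -1176 (T = (56*(22 - 64))/2 = (56*(-42))/2 = (½)*(-2352) = -1176)
3079 + T = 3079 - 1176 = 1903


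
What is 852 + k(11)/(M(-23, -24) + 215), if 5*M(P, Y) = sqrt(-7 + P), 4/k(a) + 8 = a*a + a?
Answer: 6104633047/7165061 - I*sqrt(30)/7165061 ≈ 852.0 - 7.6444e-7*I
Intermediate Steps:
k(a) = 4/(-8 + a + a**2) (k(a) = 4/(-8 + (a*a + a)) = 4/(-8 + (a**2 + a)) = 4/(-8 + (a + a**2)) = 4/(-8 + a + a**2))
M(P, Y) = sqrt(-7 + P)/5
852 + k(11)/(M(-23, -24) + 215) = 852 + (4/(-8 + 11 + 11**2))/(sqrt(-7 - 23)/5 + 215) = 852 + (4/(-8 + 11 + 121))/(sqrt(-30)/5 + 215) = 852 + (4/124)/((I*sqrt(30))/5 + 215) = 852 + (4*(1/124))/(I*sqrt(30)/5 + 215) = 852 + (1/31)/(215 + I*sqrt(30)/5) = 852 + 1/(31*(215 + I*sqrt(30)/5))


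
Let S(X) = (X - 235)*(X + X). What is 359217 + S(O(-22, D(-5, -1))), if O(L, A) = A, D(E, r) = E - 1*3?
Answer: 363105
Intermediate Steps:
D(E, r) = -3 + E (D(E, r) = E - 3 = -3 + E)
S(X) = 2*X*(-235 + X) (S(X) = (-235 + X)*(2*X) = 2*X*(-235 + X))
359217 + S(O(-22, D(-5, -1))) = 359217 + 2*(-3 - 5)*(-235 + (-3 - 5)) = 359217 + 2*(-8)*(-235 - 8) = 359217 + 2*(-8)*(-243) = 359217 + 3888 = 363105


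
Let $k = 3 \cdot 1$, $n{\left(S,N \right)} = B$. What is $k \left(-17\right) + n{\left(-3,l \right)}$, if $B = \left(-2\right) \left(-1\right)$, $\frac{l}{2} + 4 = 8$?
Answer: $-49$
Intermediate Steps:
$l = 8$ ($l = -8 + 2 \cdot 8 = -8 + 16 = 8$)
$B = 2$
$n{\left(S,N \right)} = 2$
$k = 3$
$k \left(-17\right) + n{\left(-3,l \right)} = 3 \left(-17\right) + 2 = -51 + 2 = -49$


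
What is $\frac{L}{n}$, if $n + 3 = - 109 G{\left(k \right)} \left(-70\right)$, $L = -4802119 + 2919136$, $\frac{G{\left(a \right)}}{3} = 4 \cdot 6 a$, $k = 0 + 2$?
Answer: $- \frac{627661}{366239} \approx -1.7138$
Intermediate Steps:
$k = 2$
$G{\left(a \right)} = 72 a$ ($G{\left(a \right)} = 3 \cdot 4 \cdot 6 a = 3 \cdot 24 a = 72 a$)
$L = -1882983$
$n = 1098717$ ($n = -3 + - 109 \cdot 72 \cdot 2 \left(-70\right) = -3 + \left(-109\right) 144 \left(-70\right) = -3 - -1098720 = -3 + 1098720 = 1098717$)
$\frac{L}{n} = - \frac{1882983}{1098717} = \left(-1882983\right) \frac{1}{1098717} = - \frac{627661}{366239}$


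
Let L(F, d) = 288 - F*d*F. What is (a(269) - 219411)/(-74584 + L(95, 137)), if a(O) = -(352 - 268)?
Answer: 73165/436907 ≈ 0.16746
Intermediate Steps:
a(O) = -84 (a(O) = -1*84 = -84)
L(F, d) = 288 - d*F**2
(a(269) - 219411)/(-74584 + L(95, 137)) = (-84 - 219411)/(-74584 + (288 - 1*137*95**2)) = -219495/(-74584 + (288 - 1*137*9025)) = -219495/(-74584 + (288 - 1236425)) = -219495/(-74584 - 1236137) = -219495/(-1310721) = -219495*(-1/1310721) = 73165/436907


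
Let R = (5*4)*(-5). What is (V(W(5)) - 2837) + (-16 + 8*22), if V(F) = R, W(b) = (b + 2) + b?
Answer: -2777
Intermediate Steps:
W(b) = 2 + 2*b (W(b) = (2 + b) + b = 2 + 2*b)
R = -100 (R = 20*(-5) = -100)
V(F) = -100
(V(W(5)) - 2837) + (-16 + 8*22) = (-100 - 2837) + (-16 + 8*22) = -2937 + (-16 + 176) = -2937 + 160 = -2777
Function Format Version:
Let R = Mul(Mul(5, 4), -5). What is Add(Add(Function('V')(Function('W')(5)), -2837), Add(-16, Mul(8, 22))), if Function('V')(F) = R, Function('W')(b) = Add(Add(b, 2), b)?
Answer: -2777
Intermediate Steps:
Function('W')(b) = Add(2, Mul(2, b)) (Function('W')(b) = Add(Add(2, b), b) = Add(2, Mul(2, b)))
R = -100 (R = Mul(20, -5) = -100)
Function('V')(F) = -100
Add(Add(Function('V')(Function('W')(5)), -2837), Add(-16, Mul(8, 22))) = Add(Add(-100, -2837), Add(-16, Mul(8, 22))) = Add(-2937, Add(-16, 176)) = Add(-2937, 160) = -2777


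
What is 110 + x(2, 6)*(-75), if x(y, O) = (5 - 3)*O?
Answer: -790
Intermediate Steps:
x(y, O) = 2*O
110 + x(2, 6)*(-75) = 110 + (2*6)*(-75) = 110 + 12*(-75) = 110 - 900 = -790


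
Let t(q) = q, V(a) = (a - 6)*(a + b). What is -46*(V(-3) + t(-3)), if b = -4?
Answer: -2760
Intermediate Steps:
V(a) = (-6 + a)*(-4 + a) (V(a) = (a - 6)*(a - 4) = (-6 + a)*(-4 + a))
-46*(V(-3) + t(-3)) = -46*((24 + (-3)² - 10*(-3)) - 3) = -46*((24 + 9 + 30) - 3) = -46*(63 - 3) = -46*60 = -2760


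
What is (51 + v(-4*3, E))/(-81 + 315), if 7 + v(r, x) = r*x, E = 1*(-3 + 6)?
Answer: 4/117 ≈ 0.034188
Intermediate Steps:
E = 3 (E = 1*3 = 3)
v(r, x) = -7 + r*x
(51 + v(-4*3, E))/(-81 + 315) = (51 + (-7 - 4*3*3))/(-81 + 315) = (51 + (-7 - 12*3))/234 = (51 + (-7 - 36))*(1/234) = (51 - 43)*(1/234) = 8*(1/234) = 4/117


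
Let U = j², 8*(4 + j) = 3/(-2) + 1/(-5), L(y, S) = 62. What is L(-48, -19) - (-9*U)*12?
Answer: 3165563/1600 ≈ 1978.5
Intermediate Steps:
j = -337/80 (j = -4 + (3/(-2) + 1/(-5))/8 = -4 + (3*(-½) + 1*(-⅕))/8 = -4 + (-3/2 - ⅕)/8 = -4 + (⅛)*(-17/10) = -4 - 17/80 = -337/80 ≈ -4.2125)
U = 113569/6400 (U = (-337/80)² = 113569/6400 ≈ 17.745)
L(-48, -19) - (-9*U)*12 = 62 - (-9*113569/6400)*12 = 62 - (-1022121)*12/6400 = 62 - 1*(-3066363/1600) = 62 + 3066363/1600 = 3165563/1600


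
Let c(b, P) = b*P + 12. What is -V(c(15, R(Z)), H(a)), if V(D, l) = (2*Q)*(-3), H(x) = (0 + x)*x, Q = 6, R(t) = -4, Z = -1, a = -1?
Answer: 36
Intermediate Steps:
c(b, P) = 12 + P*b (c(b, P) = P*b + 12 = 12 + P*b)
H(x) = x² (H(x) = x*x = x²)
V(D, l) = -36 (V(D, l) = (2*6)*(-3) = 12*(-3) = -36)
-V(c(15, R(Z)), H(a)) = -1*(-36) = 36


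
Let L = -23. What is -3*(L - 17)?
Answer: 120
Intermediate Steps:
-3*(L - 17) = -3*(-23 - 17) = -3*(-40) = 120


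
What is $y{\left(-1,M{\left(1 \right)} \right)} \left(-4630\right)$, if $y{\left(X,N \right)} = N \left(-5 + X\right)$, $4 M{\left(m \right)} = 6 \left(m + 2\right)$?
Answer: $125010$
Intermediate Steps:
$M{\left(m \right)} = 3 + \frac{3 m}{2}$ ($M{\left(m \right)} = \frac{6 \left(m + 2\right)}{4} = \frac{6 \left(2 + m\right)}{4} = \frac{12 + 6 m}{4} = 3 + \frac{3 m}{2}$)
$y{\left(-1,M{\left(1 \right)} \right)} \left(-4630\right) = \left(3 + \frac{3}{2} \cdot 1\right) \left(-5 - 1\right) \left(-4630\right) = \left(3 + \frac{3}{2}\right) \left(-6\right) \left(-4630\right) = \frac{9}{2} \left(-6\right) \left(-4630\right) = \left(-27\right) \left(-4630\right) = 125010$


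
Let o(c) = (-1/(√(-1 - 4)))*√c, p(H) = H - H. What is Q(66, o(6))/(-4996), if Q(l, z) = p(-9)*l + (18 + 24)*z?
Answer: -21*I*√30/12490 ≈ -0.0092091*I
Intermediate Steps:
p(H) = 0
o(c) = I*√5*√c/5 (o(c) = (-1/(√(-5)))*√c = (-1/(I*√5))*√c = (-(-1)*I*√5/5)*√c = (I*√5/5)*√c = I*√5*√c/5)
Q(l, z) = 42*z (Q(l, z) = 0*l + (18 + 24)*z = 0 + 42*z = 42*z)
Q(66, o(6))/(-4996) = (42*(I*√5*√6/5))/(-4996) = (42*(I*√30/5))*(-1/4996) = (42*I*√30/5)*(-1/4996) = -21*I*√30/12490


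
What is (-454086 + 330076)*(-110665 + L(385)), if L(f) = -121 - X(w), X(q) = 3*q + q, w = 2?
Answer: 13739563940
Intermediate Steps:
X(q) = 4*q
L(f) = -129 (L(f) = -121 - 4*2 = -121 - 1*8 = -121 - 8 = -129)
(-454086 + 330076)*(-110665 + L(385)) = (-454086 + 330076)*(-110665 - 129) = -124010*(-110794) = 13739563940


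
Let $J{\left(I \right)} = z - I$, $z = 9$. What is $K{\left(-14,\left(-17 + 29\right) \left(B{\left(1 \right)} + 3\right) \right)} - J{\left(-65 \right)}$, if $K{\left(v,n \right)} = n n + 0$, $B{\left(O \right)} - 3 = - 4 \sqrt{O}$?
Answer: $502$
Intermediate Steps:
$B{\left(O \right)} = 3 - 4 \sqrt{O}$
$K{\left(v,n \right)} = n^{2}$ ($K{\left(v,n \right)} = n^{2} + 0 = n^{2}$)
$J{\left(I \right)} = 9 - I$
$K{\left(-14,\left(-17 + 29\right) \left(B{\left(1 \right)} + 3\right) \right)} - J{\left(-65 \right)} = \left(\left(-17 + 29\right) \left(\left(3 - 4 \sqrt{1}\right) + 3\right)\right)^{2} - \left(9 - -65\right) = \left(12 \left(\left(3 - 4\right) + 3\right)\right)^{2} - \left(9 + 65\right) = \left(12 \left(\left(3 - 4\right) + 3\right)\right)^{2} - 74 = \left(12 \left(-1 + 3\right)\right)^{2} - 74 = \left(12 \cdot 2\right)^{2} - 74 = 24^{2} - 74 = 576 - 74 = 502$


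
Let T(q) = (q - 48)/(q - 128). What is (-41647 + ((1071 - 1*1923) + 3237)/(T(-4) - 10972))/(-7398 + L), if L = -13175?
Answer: 15078916466/7448722099 ≈ 2.0244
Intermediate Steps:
T(q) = (-48 + q)/(-128 + q)
(-41647 + ((1071 - 1*1923) + 3237)/(T(-4) - 10972))/(-7398 + L) = (-41647 + ((1071 - 1*1923) + 3237)/((-48 - 4)/(-128 - 4) - 10972))/(-7398 - 13175) = (-41647 + ((1071 - 1923) + 3237)/(-52/(-132) - 10972))/(-20573) = (-41647 + (-852 + 3237)/(-1/132*(-52) - 10972))*(-1/20573) = (-41647 + 2385/(13/33 - 10972))*(-1/20573) = (-41647 + 2385/(-362063/33))*(-1/20573) = (-41647 + 2385*(-33/362063))*(-1/20573) = (-41647 - 78705/362063)*(-1/20573) = -15078916466/362063*(-1/20573) = 15078916466/7448722099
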